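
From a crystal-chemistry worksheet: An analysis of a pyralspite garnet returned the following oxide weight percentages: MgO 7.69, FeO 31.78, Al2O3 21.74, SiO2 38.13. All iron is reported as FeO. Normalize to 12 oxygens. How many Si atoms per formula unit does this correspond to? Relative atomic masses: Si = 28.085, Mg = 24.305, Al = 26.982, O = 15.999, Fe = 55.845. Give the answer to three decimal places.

2.996 Si apfu

7.69 wt% MgO ÷ 40.304 g/mol = 0.19080 mol, giving 0.19080 Mg and 0.19080 O.
31.78 wt% FeO ÷ 71.844 g/mol = 0.44235 mol, giving 0.44235 Fe and 0.44235 O.
21.74 wt% Al2O3 ÷ 101.961 g/mol = 0.21322 mol, giving 0.42644 Al and 0.63966 O.
38.13 wt% SiO2 ÷ 60.083 g/mol = 0.63462 mol, giving 0.63462 Si and 1.26924 O.
Oxygen sums to 2.54205; scaling by 12/2.54205 = 4.72060 puts the formula on 12 O.
Si: 0.63462 × 4.72060 = 2.996 atoms per formula unit.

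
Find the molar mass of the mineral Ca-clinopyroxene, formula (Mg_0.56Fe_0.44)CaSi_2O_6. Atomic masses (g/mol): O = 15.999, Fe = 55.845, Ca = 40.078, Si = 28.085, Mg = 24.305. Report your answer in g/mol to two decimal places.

Mg: 0.56 × 24.305 = 13.6108
Fe: 0.44 × 55.845 = 24.5718
Ca: 1 × 40.078 = 40.0780
Si: 2 × 28.085 = 56.1700
O: 6 × 15.999 = 95.9940
Summing the contributions gives the formula mass.

230.42 g/mol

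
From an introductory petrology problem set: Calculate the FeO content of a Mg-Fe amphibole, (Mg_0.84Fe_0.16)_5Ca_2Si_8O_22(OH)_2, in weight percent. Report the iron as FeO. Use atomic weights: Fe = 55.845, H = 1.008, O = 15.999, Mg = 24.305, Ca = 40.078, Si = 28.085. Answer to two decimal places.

6.86 wt%

M((Mg_0.84Fe_0.16)_5Ca_2Si_8O_22(OH)_2) = 837.585 g/mol; M(FeO) = 71.844 g/mol.
Moles FeO per formula unit = 0.80 Fe ÷ 1 = 0.8000.
FeO fraction = (0.8000 × 71.844) / 837.585 = 57.475/837.585 = 0.0686.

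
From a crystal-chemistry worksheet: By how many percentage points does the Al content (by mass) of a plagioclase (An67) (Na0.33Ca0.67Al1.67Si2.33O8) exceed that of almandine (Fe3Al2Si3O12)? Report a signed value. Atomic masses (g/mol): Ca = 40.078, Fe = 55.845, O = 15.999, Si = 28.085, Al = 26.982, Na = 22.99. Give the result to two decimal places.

5.67 percentage points

M(Na0.33Ca0.67Al1.67Si2.33O8) = 272.929 g/mol, so wt% Al = 45.060/272.929 × 100 = 16.51%.
M(Fe3Al2Si3O12) = 497.742 g/mol, so wt% Al = 53.964/497.742 × 100 = 10.84%.
16.51 − 10.84 = 5.67 pp.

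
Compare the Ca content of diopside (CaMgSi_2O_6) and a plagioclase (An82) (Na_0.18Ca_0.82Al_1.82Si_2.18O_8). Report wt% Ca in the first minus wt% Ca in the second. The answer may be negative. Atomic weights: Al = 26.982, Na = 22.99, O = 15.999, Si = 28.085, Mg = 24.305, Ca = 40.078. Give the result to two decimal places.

6.57 percentage points

First mineral: 40.078 g Ca in 216.547 g formula = 18.51 wt% Ca.
Second mineral: 32.864 g Ca in 275.327 g formula = 11.94 wt% Ca.
18.51% − 11.94% gives a difference of 6.57 percentage points.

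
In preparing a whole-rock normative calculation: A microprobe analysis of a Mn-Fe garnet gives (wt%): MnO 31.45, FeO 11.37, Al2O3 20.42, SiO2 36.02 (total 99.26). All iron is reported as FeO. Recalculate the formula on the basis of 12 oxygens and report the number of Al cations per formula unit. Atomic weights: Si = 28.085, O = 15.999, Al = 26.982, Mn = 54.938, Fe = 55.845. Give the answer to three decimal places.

2.002 Al apfu

MnO (M=70.937): mol = 0.44335; Mn = 0.44335, O = 0.44335.
FeO (M=71.844): mol = 0.15826; Fe = 0.15826, O = 0.15826.
Al2O3 (M=101.961): mol = 0.20027; Al = 0.40054, O = 0.60081.
SiO2 (M=60.083): mol = 0.59950; Si = 0.59950, O = 1.19900.
ΣO = 2.40142; factor = 12/ΣO = 4.99704.
Al apfu = 0.40054 × 4.99704 = 2.002.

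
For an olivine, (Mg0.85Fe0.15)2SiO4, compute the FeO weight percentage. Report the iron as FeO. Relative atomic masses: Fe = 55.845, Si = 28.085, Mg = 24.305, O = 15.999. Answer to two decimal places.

14.35 wt%

Molar mass of (Mg0.85Fe0.15)2SiO4 = 1.70×24.305 + 0.30×55.845 + 1×28.085 + 4×15.999 = 150.153 g/mol.
Each formula unit contains 0.30 Fe, equivalent to 0.30/1 = 0.3000 mol FeO.
M(FeO) = 1×55.845 + 1×15.999 = 71.844 g/mol.
Mass of FeO per formula unit = 0.3000 × 71.844 = 21.553 g.
FeO wt% = 21.553 / 150.153 × 100 = 14.35%.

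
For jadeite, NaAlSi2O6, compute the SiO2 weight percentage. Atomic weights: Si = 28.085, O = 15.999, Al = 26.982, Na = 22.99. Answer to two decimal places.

M(NaAlSi2O6) = 202.136 g/mol; M(SiO2) = 60.083 g/mol.
Moles SiO2 per formula unit = 2 Si ÷ 1 = 2.0000.
SiO2 fraction = (2.0000 × 60.083) / 202.136 = 120.166/202.136 = 0.5945.

59.45 wt%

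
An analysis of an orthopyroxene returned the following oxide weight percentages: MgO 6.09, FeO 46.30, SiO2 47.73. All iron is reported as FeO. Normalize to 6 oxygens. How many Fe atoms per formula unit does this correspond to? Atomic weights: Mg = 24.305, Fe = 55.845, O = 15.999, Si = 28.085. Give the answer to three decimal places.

MgO: 6.09/40.304 = 0.15110 mol → 0.15110 mol Mg, 0.15110 mol O.
FeO: 46.30/71.844 = 0.64445 mol → 0.64445 mol Fe, 0.64445 mol O.
SiO2: 47.73/60.083 = 0.79440 mol → 0.79440 mol Si, 1.58880 mol O.
Total oxygen = 2.38435 mol. Normalization factor = 6/2.38435 = 2.51641.
Fe per 6 O = 0.64445 × 2.51641 = 1.622.

1.622 Fe apfu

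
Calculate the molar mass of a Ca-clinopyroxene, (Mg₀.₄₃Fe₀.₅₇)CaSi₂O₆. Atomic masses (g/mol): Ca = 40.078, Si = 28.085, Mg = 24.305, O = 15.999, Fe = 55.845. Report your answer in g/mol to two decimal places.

M = 0.43(24.305) + 0.57(55.845) + 1(40.078) + 2(28.085) + 6(15.999)

234.52 g/mol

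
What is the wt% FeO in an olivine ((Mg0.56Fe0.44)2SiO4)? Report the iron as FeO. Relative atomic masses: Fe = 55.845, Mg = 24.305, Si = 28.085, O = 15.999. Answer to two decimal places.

Formula mass = 168.446 g/mol.
0.88 Fe → 0.8800 mol FeO per formula unit; M(FeO) = 71.844, so FeO mass = 63.223 g.
63.223/168.446 × 100 = 37.53 wt%.

37.53 wt%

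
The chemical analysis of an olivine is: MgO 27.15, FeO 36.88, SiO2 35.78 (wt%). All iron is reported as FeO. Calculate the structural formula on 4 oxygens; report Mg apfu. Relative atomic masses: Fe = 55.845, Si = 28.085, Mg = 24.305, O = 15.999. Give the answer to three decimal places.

MgO: 27.15/40.304 = 0.67363 mol → 0.67363 mol Mg, 0.67363 mol O.
FeO: 36.88/71.844 = 0.51333 mol → 0.51333 mol Fe, 0.51333 mol O.
SiO2: 35.78/60.083 = 0.59551 mol → 0.59551 mol Si, 1.19102 mol O.
Total oxygen = 2.37798 mol. Normalization factor = 4/2.37798 = 1.68210.
Mg per 4 O = 0.67363 × 1.68210 = 1.133.

1.133 Mg apfu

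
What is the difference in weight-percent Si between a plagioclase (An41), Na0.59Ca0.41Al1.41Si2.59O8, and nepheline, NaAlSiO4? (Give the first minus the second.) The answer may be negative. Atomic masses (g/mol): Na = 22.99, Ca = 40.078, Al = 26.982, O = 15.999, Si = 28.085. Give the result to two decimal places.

7.29 percentage points

M(Na0.59Ca0.41Al1.41Si2.59O8) = 268.773 g/mol, so wt% Si = 72.740/268.773 × 100 = 27.06%.
M(NaAlSiO4) = 142.053 g/mol, so wt% Si = 28.085/142.053 × 100 = 19.77%.
27.06 − 19.77 = 7.29 pp.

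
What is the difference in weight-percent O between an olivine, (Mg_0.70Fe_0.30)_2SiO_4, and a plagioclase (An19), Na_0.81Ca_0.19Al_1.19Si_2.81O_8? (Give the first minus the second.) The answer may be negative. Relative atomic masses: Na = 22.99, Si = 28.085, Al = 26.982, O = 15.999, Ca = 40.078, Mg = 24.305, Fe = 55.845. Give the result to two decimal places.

-8.16 percentage points

O in (Mg_0.70Fe_0.30)_2SiO_4: molar mass 159.615 g/mol; 4×15.999 = 63.996 g → 40.09 wt%.
O in Na_0.81Ca_0.19Al_1.19Si_2.81O_8: molar mass 265.256 g/mol; 8×15.999 = 127.992 g → 48.25 wt%.
Difference = 40.09 − 48.25 = -8.16 percentage points.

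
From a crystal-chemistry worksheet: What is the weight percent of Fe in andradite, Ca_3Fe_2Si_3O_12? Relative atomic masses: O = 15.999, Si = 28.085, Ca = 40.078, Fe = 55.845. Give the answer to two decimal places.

21.98 mass %

Formula mass = 3*40.078 + 2*55.845 + 3*28.085 + 12*15.999 = 508.167 g/mol, of which 111.690 g is Fe.
So Fe makes up 111.690/508.167 = 0.2198 of the mass, i.e. 21.98%.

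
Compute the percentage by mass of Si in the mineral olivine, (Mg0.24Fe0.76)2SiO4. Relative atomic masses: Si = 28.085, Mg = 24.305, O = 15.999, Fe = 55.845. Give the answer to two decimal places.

14.89 mass %

M((Mg0.24Fe0.76)2SiO4) = 188.632 g/mol.
Si contributes 1 × 28.085 = 28.085 g per mole.
28.085/188.632 = 0.1489 → 14.89%.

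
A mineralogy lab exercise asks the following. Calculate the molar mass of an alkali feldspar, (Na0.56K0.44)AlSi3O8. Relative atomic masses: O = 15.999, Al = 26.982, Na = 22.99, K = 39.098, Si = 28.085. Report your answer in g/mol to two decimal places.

269.31 g/mol

The formula mass is the sum 0.56(22.99) + 0.44(39.098) + 1(26.982) + 3(28.085) + 8(15.999).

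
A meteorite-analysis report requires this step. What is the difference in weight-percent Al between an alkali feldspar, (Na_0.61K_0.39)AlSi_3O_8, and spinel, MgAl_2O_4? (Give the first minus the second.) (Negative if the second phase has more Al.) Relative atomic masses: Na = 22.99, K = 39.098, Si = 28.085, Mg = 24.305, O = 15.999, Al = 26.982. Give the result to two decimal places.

-27.88 percentage points

Al in (Na_0.61K_0.39)AlSi_3O_8: molar mass 268.501 g/mol; 1×26.982 = 26.982 g → 10.05 wt%.
Al in MgAl_2O_4: molar mass 142.265 g/mol; 2×26.982 = 53.964 g → 37.93 wt%.
Difference = 10.05 − 37.93 = -27.88 percentage points.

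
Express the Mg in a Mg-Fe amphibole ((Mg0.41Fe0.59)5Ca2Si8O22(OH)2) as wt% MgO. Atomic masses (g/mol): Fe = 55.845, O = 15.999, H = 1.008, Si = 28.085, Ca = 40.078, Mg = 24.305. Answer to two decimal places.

Formula mass = 905.396 g/mol.
2.05 Mg → 2.0500 mol MgO per formula unit; M(MgO) = 40.304, so MgO mass = 82.623 g.
82.623/905.396 × 100 = 9.13 wt%.

9.13 wt%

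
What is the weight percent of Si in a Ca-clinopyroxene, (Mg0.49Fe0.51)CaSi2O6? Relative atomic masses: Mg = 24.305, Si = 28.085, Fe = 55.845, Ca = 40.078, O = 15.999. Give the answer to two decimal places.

24.15 mass %

M((Mg0.49Fe0.51)CaSi2O6) = 232.632 g/mol.
Si contributes 2 × 28.085 = 56.170 g per mole.
56.170/232.632 = 0.2415 → 24.15%.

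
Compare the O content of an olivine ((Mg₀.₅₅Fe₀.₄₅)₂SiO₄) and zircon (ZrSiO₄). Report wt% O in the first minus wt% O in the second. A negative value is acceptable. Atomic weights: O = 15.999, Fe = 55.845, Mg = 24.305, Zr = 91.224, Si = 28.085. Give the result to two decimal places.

2.94 percentage points

First mineral: 63.996 g O in 169.077 g formula = 37.85 wt% O.
Second mineral: 63.996 g O in 183.305 g formula = 34.91 wt% O.
37.85% − 34.91% gives a difference of 2.94 percentage points.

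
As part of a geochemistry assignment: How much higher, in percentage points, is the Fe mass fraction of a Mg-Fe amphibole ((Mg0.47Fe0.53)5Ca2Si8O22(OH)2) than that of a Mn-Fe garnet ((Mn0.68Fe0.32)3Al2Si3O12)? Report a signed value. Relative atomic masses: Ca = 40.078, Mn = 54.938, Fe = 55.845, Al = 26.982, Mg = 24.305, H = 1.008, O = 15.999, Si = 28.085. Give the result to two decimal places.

First mineral: 147.989 g Fe in 895.934 g formula = 16.52 wt% Fe.
Second mineral: 53.611 g Fe in 495.892 g formula = 10.81 wt% Fe.
16.52% − 10.81% gives a difference of 5.71 percentage points.

5.71 percentage points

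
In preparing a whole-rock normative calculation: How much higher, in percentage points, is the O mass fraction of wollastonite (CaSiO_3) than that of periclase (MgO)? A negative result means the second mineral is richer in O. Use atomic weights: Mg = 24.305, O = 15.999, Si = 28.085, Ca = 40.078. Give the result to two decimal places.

1.62 percentage points

M(CaSiO_3) = 116.160 g/mol, so wt% O = 47.997/116.160 × 100 = 41.32%.
M(MgO) = 40.304 g/mol, so wt% O = 15.999/40.304 × 100 = 39.70%.
41.32 − 39.70 = 1.62 pp.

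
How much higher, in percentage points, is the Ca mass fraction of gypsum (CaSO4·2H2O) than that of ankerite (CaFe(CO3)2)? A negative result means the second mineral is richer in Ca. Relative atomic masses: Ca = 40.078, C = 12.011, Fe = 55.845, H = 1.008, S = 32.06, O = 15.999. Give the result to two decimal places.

4.72 percentage points

Ca in CaSO4·2H2O: molar mass 172.164 g/mol; 1×40.078 = 40.078 g → 23.28 wt%.
Ca in CaFe(CO3)2: molar mass 215.939 g/mol; 1×40.078 = 40.078 g → 18.56 wt%.
Difference = 23.28 − 18.56 = 4.72 percentage points.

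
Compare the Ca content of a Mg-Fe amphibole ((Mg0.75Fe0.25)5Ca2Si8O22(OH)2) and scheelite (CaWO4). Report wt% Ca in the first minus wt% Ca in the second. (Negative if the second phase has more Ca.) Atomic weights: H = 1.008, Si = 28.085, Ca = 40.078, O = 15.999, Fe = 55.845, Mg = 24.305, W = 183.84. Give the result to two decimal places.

-4.51 percentage points

Ca in (Mg0.75Fe0.25)5Ca2Si8O22(OH)2: molar mass 851.778 g/mol; 2×40.078 = 80.156 g → 9.41 wt%.
Ca in CaWO4: molar mass 287.914 g/mol; 1×40.078 = 40.078 g → 13.92 wt%.
Difference = 9.41 − 13.92 = -4.51 percentage points.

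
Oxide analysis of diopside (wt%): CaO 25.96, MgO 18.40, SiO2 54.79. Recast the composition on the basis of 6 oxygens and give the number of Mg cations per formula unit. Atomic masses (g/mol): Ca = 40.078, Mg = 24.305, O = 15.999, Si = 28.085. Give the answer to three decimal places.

CaO: 25.96/56.077 = 0.46293 mol → 0.46293 mol Ca, 0.46293 mol O.
MgO: 18.40/40.304 = 0.45653 mol → 0.45653 mol Mg, 0.45653 mol O.
SiO2: 54.79/60.083 = 0.91191 mol → 0.91191 mol Si, 1.82382 mol O.
Total oxygen = 2.74328 mol. Normalization factor = 6/2.74328 = 2.18716.
Mg per 6 O = 0.45653 × 2.18716 = 0.999.

0.999 Mg apfu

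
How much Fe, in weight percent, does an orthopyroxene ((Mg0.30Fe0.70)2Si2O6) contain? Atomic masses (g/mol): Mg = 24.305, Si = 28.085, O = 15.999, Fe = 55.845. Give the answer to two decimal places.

31.92 weight percent

Formula mass = 0.60×24.305 + 1.40×55.845 + 2×28.085 + 6×15.999 = 244.930 g/mol, of which 78.183 g is Fe.
So Fe makes up 78.183/244.930 = 0.3192 of the mass, i.e. 31.92%.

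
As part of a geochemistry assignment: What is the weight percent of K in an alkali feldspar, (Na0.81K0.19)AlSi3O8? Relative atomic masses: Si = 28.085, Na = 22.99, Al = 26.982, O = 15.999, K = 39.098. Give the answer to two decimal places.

2.80 mass %

Molar mass of (Na0.81K0.19)AlSi3O8: 0.81×22.99 + 0.19×39.098 + 1×26.982 + 3×28.085 + 8×15.999 = 265.280 g/mol.
Mass of K per formula unit: 0.19 × 39.098 = 7.429 g.
Weight fraction K = 7.429 / 265.280 = 0.0280.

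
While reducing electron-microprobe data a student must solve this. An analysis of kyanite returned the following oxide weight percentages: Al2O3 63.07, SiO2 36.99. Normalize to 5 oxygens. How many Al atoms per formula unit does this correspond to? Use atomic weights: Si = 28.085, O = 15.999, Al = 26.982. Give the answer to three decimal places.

Al2O3: 63.07/101.961 = 0.61857 mol → 1.23714 mol Al, 1.85571 mol O.
SiO2: 36.99/60.083 = 0.61565 mol → 0.61565 mol Si, 1.23130 mol O.
Total oxygen = 3.08701 mol. Normalization factor = 5/3.08701 = 1.61969.
Al per 5 O = 1.23714 × 1.61969 = 2.004.

2.004 Al apfu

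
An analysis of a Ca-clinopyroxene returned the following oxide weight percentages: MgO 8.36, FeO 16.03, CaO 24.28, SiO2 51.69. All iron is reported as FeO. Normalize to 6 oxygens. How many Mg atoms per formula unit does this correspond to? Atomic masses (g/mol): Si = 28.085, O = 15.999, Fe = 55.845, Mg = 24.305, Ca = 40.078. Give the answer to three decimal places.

0.482 Mg apfu

8.36 wt% MgO ÷ 40.304 g/mol = 0.20742 mol, giving 0.20742 Mg and 0.20742 O.
16.03 wt% FeO ÷ 71.844 g/mol = 0.22312 mol, giving 0.22312 Fe and 0.22312 O.
24.28 wt% CaO ÷ 56.077 g/mol = 0.43298 mol, giving 0.43298 Ca and 0.43298 O.
51.69 wt% SiO2 ÷ 60.083 g/mol = 0.86031 mol, giving 0.86031 Si and 1.72062 O.
Oxygen sums to 2.58414; scaling by 6/2.58414 = 2.32186 puts the formula on 6 O.
Mg: 0.20742 × 2.32186 = 0.482 atoms per formula unit.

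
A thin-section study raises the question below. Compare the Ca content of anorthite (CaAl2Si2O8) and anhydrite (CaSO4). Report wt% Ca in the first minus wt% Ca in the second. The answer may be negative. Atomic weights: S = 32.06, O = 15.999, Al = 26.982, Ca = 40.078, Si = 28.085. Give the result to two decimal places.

Ca in CaAl2Si2O8: molar mass 278.204 g/mol; 1×40.078 = 40.078 g → 14.41 wt%.
Ca in CaSO4: molar mass 136.134 g/mol; 1×40.078 = 40.078 g → 29.44 wt%.
Difference = 14.41 − 29.44 = -15.03 percentage points.

-15.03 percentage points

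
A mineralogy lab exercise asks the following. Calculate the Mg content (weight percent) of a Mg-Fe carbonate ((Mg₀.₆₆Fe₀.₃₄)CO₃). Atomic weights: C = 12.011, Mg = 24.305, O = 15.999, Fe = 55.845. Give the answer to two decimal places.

Formula mass = 0.66·24.305 + 0.34·55.845 + 1·12.011 + 3·15.999 = 95.037 g/mol, of which 16.041 g is Mg.
So Mg makes up 16.041/95.037 = 0.1688 of the mass, i.e. 16.88%.

16.88 weight percent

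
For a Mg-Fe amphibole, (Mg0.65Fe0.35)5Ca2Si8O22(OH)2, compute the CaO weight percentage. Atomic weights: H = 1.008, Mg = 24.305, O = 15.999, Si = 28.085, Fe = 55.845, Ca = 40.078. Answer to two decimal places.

M((Mg0.65Fe0.35)5Ca2Si8O22(OH)2) = 867.548 g/mol; M(CaO) = 56.077 g/mol.
Moles CaO per formula unit = 2 Ca ÷ 1 = 2.0000.
CaO fraction = (2.0000 × 56.077) / 867.548 = 112.154/867.548 = 0.1293.

12.93 wt%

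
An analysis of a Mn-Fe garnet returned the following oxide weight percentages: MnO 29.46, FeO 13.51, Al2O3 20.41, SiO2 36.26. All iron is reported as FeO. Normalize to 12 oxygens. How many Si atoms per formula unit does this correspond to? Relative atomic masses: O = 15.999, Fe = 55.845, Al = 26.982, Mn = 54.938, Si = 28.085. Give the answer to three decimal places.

MnO: 29.46/70.937 = 0.41530 mol → 0.41530 mol Mn, 0.41530 mol O.
FeO: 13.51/71.844 = 0.18805 mol → 0.18805 mol Fe, 0.18805 mol O.
Al2O3: 20.41/101.961 = 0.20017 mol → 0.40034 mol Al, 0.60051 mol O.
SiO2: 36.26/60.083 = 0.60350 mol → 0.60350 mol Si, 1.20700 mol O.
Total oxygen = 2.41086 mol. Normalization factor = 12/2.41086 = 4.97748.
Si per 12 O = 0.60350 × 4.97748 = 3.004.

3.004 Si apfu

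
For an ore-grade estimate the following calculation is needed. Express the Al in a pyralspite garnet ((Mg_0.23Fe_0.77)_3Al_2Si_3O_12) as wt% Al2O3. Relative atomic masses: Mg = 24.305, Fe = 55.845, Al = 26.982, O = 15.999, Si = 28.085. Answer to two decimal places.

Formula mass = 475.979 g/mol.
2 Al → 1.0000 mol Al2O3 per formula unit; M(Al2O3) = 101.961, so Al2O3 mass = 101.961 g.
101.961/475.979 × 100 = 21.42 wt%.

21.42 wt%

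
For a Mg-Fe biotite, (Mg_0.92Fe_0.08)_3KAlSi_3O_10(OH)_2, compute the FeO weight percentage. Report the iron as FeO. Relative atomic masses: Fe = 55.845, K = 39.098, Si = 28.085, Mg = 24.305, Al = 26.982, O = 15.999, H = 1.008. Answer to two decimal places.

M((Mg_0.92Fe_0.08)_3KAlSi_3O_10(OH)_2) = 424.824 g/mol; M(FeO) = 71.844 g/mol.
Moles FeO per formula unit = 0.24 Fe ÷ 1 = 0.2400.
FeO fraction = (0.2400 × 71.844) / 424.824 = 17.243/424.824 = 0.0406.

4.06 wt%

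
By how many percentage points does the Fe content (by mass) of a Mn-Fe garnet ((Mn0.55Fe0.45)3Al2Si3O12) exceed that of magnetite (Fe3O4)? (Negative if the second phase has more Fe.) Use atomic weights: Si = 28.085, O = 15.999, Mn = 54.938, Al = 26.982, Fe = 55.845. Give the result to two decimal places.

Fe in (Mn0.55Fe0.45)3Al2Si3O12: molar mass 496.245 g/mol; 1.35×55.845 = 75.391 g → 15.19 wt%.
Fe in Fe3O4: molar mass 231.531 g/mol; 3×55.845 = 167.535 g → 72.36 wt%.
Difference = 15.19 − 72.36 = -57.17 percentage points.

-57.17 percentage points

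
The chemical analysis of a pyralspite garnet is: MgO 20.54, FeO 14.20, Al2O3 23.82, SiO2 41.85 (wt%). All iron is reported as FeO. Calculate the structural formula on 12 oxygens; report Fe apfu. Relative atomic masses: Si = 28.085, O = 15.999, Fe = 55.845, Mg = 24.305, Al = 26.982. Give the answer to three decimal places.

MgO (M=40.304): mol = 0.50963; Mg = 0.50963, O = 0.50963.
FeO (M=71.844): mol = 0.19765; Fe = 0.19765, O = 0.19765.
Al2O3 (M=101.961): mol = 0.23362; Al = 0.46724, O = 0.70086.
SiO2 (M=60.083): mol = 0.69654; Si = 0.69654, O = 1.39308.
ΣO = 2.80122; factor = 12/ΣO = 4.28385.
Fe apfu = 0.19765 × 4.28385 = 0.847.

0.847 Fe apfu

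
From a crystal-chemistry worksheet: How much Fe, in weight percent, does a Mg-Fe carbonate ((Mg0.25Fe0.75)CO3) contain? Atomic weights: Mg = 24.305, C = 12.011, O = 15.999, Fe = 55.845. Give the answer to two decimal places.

38.79 weight percent

Molar mass of (Mg0.25Fe0.75)CO3: 0.25*24.305 + 0.75*55.845 + 1*12.011 + 3*15.999 = 107.968 g/mol.
Mass of Fe per formula unit: 0.75 × 55.845 = 41.884 g.
Weight fraction Fe = 41.884 / 107.968 = 0.3879.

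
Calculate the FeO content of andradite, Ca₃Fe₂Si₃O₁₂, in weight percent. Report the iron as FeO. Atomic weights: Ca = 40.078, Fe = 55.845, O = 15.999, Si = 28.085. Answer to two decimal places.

Formula mass = 508.167 g/mol.
2 Fe → 2.0000 mol FeO per formula unit; M(FeO) = 71.844, so FeO mass = 143.688 g.
143.688/508.167 × 100 = 28.28 wt%.

28.28 wt%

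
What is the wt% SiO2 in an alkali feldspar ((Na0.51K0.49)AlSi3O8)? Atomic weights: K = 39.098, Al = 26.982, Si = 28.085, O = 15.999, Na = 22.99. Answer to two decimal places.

M((Na0.51K0.49)AlSi3O8) = 270.112 g/mol; M(SiO2) = 60.083 g/mol.
Moles SiO2 per formula unit = 3 Si ÷ 1 = 3.0000.
SiO2 fraction = (3.0000 × 60.083) / 270.112 = 180.249/270.112 = 0.6673.

66.73 wt%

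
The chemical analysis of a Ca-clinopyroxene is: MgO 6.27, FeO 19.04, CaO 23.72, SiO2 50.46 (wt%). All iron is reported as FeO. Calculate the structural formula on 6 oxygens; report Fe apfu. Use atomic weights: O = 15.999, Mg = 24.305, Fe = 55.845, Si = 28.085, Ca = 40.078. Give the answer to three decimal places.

MgO: 6.27/40.304 = 0.15557 mol → 0.15557 mol Mg, 0.15557 mol O.
FeO: 19.04/71.844 = 0.26502 mol → 0.26502 mol Fe, 0.26502 mol O.
CaO: 23.72/56.077 = 0.42299 mol → 0.42299 mol Ca, 0.42299 mol O.
SiO2: 50.46/60.083 = 0.83984 mol → 0.83984 mol Si, 1.67968 mol O.
Total oxygen = 2.52326 mol. Normalization factor = 6/2.52326 = 2.37788.
Fe per 6 O = 0.26502 × 2.37788 = 0.630.

0.630 Fe apfu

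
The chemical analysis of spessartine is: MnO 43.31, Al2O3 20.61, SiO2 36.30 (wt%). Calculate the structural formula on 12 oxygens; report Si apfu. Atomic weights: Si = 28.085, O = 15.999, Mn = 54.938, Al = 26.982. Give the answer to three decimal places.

MnO: 43.31/70.937 = 0.61054 mol → 0.61054 mol Mn, 0.61054 mol O.
Al2O3: 20.61/101.961 = 0.20214 mol → 0.40428 mol Al, 0.60642 mol O.
SiO2: 36.30/60.083 = 0.60416 mol → 0.60416 mol Si, 1.20832 mol O.
Total oxygen = 2.42528 mol. Normalization factor = 12/2.42528 = 4.94788.
Si per 12 O = 0.60416 × 4.94788 = 2.989.

2.989 Si apfu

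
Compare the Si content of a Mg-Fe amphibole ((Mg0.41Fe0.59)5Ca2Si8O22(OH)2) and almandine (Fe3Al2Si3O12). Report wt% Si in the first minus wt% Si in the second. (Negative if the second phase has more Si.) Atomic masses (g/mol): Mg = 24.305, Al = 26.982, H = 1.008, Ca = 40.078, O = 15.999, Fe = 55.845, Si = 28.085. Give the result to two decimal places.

First mineral: 224.680 g Si in 905.396 g formula = 24.82 wt% Si.
Second mineral: 84.255 g Si in 497.742 g formula = 16.93 wt% Si.
24.82% − 16.93% gives a difference of 7.89 percentage points.

7.89 percentage points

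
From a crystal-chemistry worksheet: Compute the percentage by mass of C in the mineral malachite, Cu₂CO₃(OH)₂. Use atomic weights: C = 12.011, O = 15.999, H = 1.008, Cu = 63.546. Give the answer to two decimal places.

M(Cu₂CO₃(OH)₂) = 221.114 g/mol.
C contributes 1 × 12.011 = 12.011 g per mole.
12.011/221.114 = 0.0543 → 5.43%.

5.43 wt%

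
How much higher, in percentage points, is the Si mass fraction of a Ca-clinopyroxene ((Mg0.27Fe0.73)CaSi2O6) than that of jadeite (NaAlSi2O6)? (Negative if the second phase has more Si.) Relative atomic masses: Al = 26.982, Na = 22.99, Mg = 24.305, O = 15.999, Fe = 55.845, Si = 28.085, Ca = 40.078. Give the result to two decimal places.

M((Mg0.27Fe0.73)CaSi2O6) = 239.571 g/mol, so wt% Si = 56.170/239.571 × 100 = 23.45%.
M(NaAlSi2O6) = 202.136 g/mol, so wt% Si = 56.170/202.136 × 100 = 27.79%.
23.45 − 27.79 = -4.34 pp.

-4.34 percentage points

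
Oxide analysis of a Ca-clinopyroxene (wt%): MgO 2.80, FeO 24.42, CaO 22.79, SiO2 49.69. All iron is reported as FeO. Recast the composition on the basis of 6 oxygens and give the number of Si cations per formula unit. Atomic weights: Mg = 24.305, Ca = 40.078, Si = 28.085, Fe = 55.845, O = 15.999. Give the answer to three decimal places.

2.009 Si apfu

2.80 wt% MgO ÷ 40.304 g/mol = 0.06947 mol, giving 0.06947 Mg and 0.06947 O.
24.42 wt% FeO ÷ 71.844 g/mol = 0.33990 mol, giving 0.33990 Fe and 0.33990 O.
22.79 wt% CaO ÷ 56.077 g/mol = 0.40641 mol, giving 0.40641 Ca and 0.40641 O.
49.69 wt% SiO2 ÷ 60.083 g/mol = 0.82702 mol, giving 0.82702 Si and 1.65404 O.
Oxygen sums to 2.46982; scaling by 6/2.46982 = 2.42933 puts the formula on 6 O.
Si: 0.82702 × 2.42933 = 2.009 atoms per formula unit.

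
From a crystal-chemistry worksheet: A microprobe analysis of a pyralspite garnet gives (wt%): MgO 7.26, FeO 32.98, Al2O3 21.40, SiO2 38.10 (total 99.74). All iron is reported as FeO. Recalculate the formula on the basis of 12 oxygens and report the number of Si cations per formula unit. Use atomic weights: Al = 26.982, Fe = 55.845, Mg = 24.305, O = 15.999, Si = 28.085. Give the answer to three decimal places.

2.999 Si apfu

7.26 wt% MgO ÷ 40.304 g/mol = 0.18013 mol, giving 0.18013 Mg and 0.18013 O.
32.98 wt% FeO ÷ 71.844 g/mol = 0.45905 mol, giving 0.45905 Fe and 0.45905 O.
21.40 wt% Al2O3 ÷ 101.961 g/mol = 0.20988 mol, giving 0.41976 Al and 0.62964 O.
38.10 wt% SiO2 ÷ 60.083 g/mol = 0.63412 mol, giving 0.63412 Si and 1.26824 O.
Oxygen sums to 2.53706; scaling by 12/2.53706 = 4.72988 puts the formula on 12 O.
Si: 0.63412 × 4.72988 = 2.999 atoms per formula unit.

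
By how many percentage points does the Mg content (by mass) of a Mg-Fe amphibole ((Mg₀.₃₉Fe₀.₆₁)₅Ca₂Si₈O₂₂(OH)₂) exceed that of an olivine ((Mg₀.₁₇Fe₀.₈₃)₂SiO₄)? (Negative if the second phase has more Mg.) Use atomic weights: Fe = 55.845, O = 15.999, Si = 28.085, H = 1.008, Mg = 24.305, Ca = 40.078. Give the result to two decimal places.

Mg in (Mg₀.₃₉Fe₀.₆₁)₅Ca₂Si₈O₂₂(OH)₂: molar mass 908.550 g/mol; 1.95×24.305 = 47.395 g → 5.22 wt%.
Mg in (Mg₀.₁₇Fe₀.₈₃)₂SiO₄: molar mass 193.047 g/mol; 0.34×24.305 = 8.264 g → 4.28 wt%.
Difference = 5.22 − 4.28 = 0.94 percentage points.

0.94 percentage points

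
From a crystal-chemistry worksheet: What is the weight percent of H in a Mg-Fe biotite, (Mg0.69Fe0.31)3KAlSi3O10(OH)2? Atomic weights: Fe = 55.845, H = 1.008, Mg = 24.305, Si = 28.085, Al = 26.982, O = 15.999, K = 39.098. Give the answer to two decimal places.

M((Mg0.69Fe0.31)3KAlSi3O10(OH)2) = 446.586 g/mol.
H contributes 2 × 1.008 = 2.016 g per mole.
2.016/446.586 = 0.0045 → 0.45%.

0.45 wt%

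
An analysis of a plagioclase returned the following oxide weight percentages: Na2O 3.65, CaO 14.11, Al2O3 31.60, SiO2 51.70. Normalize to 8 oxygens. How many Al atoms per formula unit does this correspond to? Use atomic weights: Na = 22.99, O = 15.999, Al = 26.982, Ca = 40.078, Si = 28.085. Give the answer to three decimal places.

3.65 wt% Na2O ÷ 61.979 g/mol = 0.05889 mol, giving 0.11778 Na and 0.05889 O.
14.11 wt% CaO ÷ 56.077 g/mol = 0.25162 mol, giving 0.25162 Ca and 0.25162 O.
31.60 wt% Al2O3 ÷ 101.961 g/mol = 0.30992 mol, giving 0.61984 Al and 0.92976 O.
51.70 wt% SiO2 ÷ 60.083 g/mol = 0.86048 mol, giving 0.86048 Si and 1.72096 O.
Oxygen sums to 2.96123; scaling by 8/2.96123 = 2.70158 puts the formula on 8 O.
Al: 0.61984 × 2.70158 = 1.675 atoms per formula unit.

1.675 Al apfu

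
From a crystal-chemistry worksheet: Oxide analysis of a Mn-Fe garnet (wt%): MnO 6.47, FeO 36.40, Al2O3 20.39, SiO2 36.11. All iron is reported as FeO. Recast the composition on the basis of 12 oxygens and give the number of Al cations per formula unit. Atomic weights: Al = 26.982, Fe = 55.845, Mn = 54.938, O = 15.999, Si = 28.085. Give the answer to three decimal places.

MnO: 6.47/70.937 = 0.09121 mol → 0.09121 mol Mn, 0.09121 mol O.
FeO: 36.40/71.844 = 0.50665 mol → 0.50665 mol Fe, 0.50665 mol O.
Al2O3: 20.39/101.961 = 0.19998 mol → 0.39996 mol Al, 0.59994 mol O.
SiO2: 36.11/60.083 = 0.60100 mol → 0.60100 mol Si, 1.20200 mol O.
Total oxygen = 2.39980 mol. Normalization factor = 12/2.39980 = 5.00042.
Al per 12 O = 0.39996 × 5.00042 = 2.000.

2.000 Al apfu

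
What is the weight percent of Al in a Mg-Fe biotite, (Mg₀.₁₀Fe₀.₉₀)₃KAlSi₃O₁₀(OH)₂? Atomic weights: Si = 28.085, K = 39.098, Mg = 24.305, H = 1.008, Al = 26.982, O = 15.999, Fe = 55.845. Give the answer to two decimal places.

5.37 wt%

Molar mass of (Mg₀.₁₀Fe₀.₉₀)₃KAlSi₃O₁₀(OH)₂: 0.30×24.305 + 2.70×55.845 + 1×39.098 + 1×26.982 + 3×28.085 + 12×15.999 + 2×1.008 = 502.412 g/mol.
Mass of Al per formula unit: 1 × 26.982 = 26.982 g.
Weight fraction Al = 26.982 / 502.412 = 0.0537.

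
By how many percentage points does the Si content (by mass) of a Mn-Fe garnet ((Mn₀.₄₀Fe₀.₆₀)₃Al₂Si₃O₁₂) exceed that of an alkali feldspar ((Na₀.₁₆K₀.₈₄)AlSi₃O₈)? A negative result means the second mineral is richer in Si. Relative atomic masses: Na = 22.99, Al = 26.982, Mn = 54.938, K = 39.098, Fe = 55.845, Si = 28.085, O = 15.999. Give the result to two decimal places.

-13.59 percentage points

First mineral: 84.255 g Si in 496.654 g formula = 16.96 wt% Si.
Second mineral: 84.255 g Si in 275.750 g formula = 30.55 wt% Si.
16.96% − 30.55% gives a difference of -13.59 percentage points.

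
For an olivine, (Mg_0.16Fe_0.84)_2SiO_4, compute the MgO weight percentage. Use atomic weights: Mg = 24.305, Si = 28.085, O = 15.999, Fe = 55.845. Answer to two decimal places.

M((Mg_0.16Fe_0.84)_2SiO_4) = 193.678 g/mol; M(MgO) = 40.304 g/mol.
Moles MgO per formula unit = 0.32 Mg ÷ 1 = 0.3200.
MgO fraction = (0.3200 × 40.304) / 193.678 = 12.897/193.678 = 0.0666.

6.66 wt%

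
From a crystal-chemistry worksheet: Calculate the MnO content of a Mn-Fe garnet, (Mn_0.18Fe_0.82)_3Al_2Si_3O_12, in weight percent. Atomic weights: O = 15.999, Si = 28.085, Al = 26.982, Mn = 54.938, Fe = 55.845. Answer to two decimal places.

7.70 wt%

M((Mn_0.18Fe_0.82)_3Al_2Si_3O_12) = 497.252 g/mol; M(MnO) = 70.937 g/mol.
Moles MnO per formula unit = 0.54 Mn ÷ 1 = 0.5400.
MnO fraction = (0.5400 × 70.937) / 497.252 = 38.306/497.252 = 0.0770.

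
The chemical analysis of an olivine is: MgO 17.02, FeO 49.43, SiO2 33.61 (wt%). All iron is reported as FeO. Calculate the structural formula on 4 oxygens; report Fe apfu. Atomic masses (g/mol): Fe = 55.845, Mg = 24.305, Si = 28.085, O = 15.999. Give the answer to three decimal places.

17.02 wt% MgO ÷ 40.304 g/mol = 0.42229 mol, giving 0.42229 Mg and 0.42229 O.
49.43 wt% FeO ÷ 71.844 g/mol = 0.68802 mol, giving 0.68802 Fe and 0.68802 O.
33.61 wt% SiO2 ÷ 60.083 g/mol = 0.55939 mol, giving 0.55939 Si and 1.11878 O.
Oxygen sums to 2.22909; scaling by 4/2.22909 = 1.79445 puts the formula on 4 O.
Fe: 0.68802 × 1.79445 = 1.235 atoms per formula unit.

1.235 Fe apfu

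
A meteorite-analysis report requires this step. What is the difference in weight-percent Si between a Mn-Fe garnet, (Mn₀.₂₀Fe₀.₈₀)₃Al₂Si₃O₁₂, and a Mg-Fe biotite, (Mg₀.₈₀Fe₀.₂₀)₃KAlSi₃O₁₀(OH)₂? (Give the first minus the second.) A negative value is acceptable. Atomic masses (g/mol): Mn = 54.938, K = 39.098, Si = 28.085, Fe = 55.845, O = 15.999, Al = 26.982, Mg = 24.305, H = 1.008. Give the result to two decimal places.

Si in (Mn₀.₂₀Fe₀.₈₀)₃Al₂Si₃O₁₂: molar mass 497.198 g/mol; 3×28.085 = 84.255 g → 16.95 wt%.
Si in (Mg₀.₈₀Fe₀.₂₀)₃KAlSi₃O₁₀(OH)₂: molar mass 436.178 g/mol; 3×28.085 = 84.255 g → 19.32 wt%.
Difference = 16.95 − 19.32 = -2.37 percentage points.

-2.37 percentage points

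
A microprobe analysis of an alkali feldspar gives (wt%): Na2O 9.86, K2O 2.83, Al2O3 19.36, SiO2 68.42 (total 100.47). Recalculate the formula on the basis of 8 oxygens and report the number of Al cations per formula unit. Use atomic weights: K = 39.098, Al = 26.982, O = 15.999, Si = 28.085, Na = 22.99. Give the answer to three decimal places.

1.001 Al apfu

Na2O (M=61.979): mol = 0.15909; Na = 0.31818, O = 0.15909.
K2O (M=94.195): mol = 0.03004; K = 0.06008, O = 0.03004.
Al2O3 (M=101.961): mol = 0.18988; Al = 0.37976, O = 0.56964.
SiO2 (M=60.083): mol = 1.13876; Si = 1.13876, O = 2.27752.
ΣO = 3.03629; factor = 8/ΣO = 2.63479.
Al apfu = 0.37976 × 2.63479 = 1.001.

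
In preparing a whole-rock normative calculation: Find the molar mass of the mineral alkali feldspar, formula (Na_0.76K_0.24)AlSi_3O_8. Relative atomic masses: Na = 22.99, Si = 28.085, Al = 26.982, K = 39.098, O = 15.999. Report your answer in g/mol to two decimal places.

Na: 0.76 × 22.99 = 17.4724
K: 0.24 × 39.098 = 9.3835
Al: 1 × 26.982 = 26.9820
Si: 3 × 28.085 = 84.2550
O: 8 × 15.999 = 127.9920
Summing the contributions gives the formula mass.

266.08 g/mol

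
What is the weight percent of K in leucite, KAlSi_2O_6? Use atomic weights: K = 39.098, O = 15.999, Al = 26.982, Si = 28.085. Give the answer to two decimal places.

Molar mass of KAlSi_2O_6: 1*39.098 + 1*26.982 + 2*28.085 + 6*15.999 = 218.244 g/mol.
Mass of K per formula unit: 1 × 39.098 = 39.098 g.
Weight fraction K = 39.098 / 218.244 = 0.1791.

17.91 mass %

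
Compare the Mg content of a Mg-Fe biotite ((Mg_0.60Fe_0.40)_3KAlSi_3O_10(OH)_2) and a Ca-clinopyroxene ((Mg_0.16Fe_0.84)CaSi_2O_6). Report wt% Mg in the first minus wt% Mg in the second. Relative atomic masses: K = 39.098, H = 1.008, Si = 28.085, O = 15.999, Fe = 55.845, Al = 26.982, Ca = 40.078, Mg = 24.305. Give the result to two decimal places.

8.01 percentage points

M((Mg_0.60Fe_0.40)_3KAlSi_3O_10(OH)_2) = 455.102 g/mol, so wt% Mg = 43.749/455.102 × 100 = 9.61%.
M((Mg_0.16Fe_0.84)CaSi_2O_6) = 243.041 g/mol, so wt% Mg = 3.889/243.041 × 100 = 1.60%.
9.61 − 1.60 = 8.01 pp.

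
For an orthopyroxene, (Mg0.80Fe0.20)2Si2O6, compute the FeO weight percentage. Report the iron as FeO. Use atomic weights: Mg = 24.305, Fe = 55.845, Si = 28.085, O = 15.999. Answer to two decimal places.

M((Mg0.80Fe0.20)2Si2O6) = 213.390 g/mol; M(FeO) = 71.844 g/mol.
Moles FeO per formula unit = 0.40 Fe ÷ 1 = 0.4000.
FeO fraction = (0.4000 × 71.844) / 213.390 = 28.738/213.390 = 0.1347.

13.47 wt%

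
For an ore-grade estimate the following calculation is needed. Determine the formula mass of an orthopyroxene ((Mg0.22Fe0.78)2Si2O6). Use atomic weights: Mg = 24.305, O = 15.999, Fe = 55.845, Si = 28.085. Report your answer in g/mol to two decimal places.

249.98 g/mol

The formula mass is the sum 0.44×24.305 + 1.56×55.845 + 2×28.085 + 6×15.999.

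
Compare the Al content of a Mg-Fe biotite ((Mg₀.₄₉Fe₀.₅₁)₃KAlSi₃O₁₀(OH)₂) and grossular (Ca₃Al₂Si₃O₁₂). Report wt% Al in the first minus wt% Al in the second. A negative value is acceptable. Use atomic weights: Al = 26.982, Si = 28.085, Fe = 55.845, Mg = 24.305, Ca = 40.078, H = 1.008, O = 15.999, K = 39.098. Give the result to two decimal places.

Al in (Mg₀.₄₉Fe₀.₅₁)₃KAlSi₃O₁₀(OH)₂: molar mass 465.510 g/mol; 1×26.982 = 26.982 g → 5.80 wt%.
Al in Ca₃Al₂Si₃O₁₂: molar mass 450.441 g/mol; 2×26.982 = 53.964 g → 11.98 wt%.
Difference = 5.80 − 11.98 = -6.18 percentage points.

-6.18 percentage points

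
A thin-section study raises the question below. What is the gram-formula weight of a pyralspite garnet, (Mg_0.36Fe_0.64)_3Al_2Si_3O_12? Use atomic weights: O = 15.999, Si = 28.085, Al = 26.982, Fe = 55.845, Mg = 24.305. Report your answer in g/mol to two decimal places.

463.68 g/mol

M = 1.08*24.305 + 1.92*55.845 + 2*26.982 + 3*28.085 + 12*15.999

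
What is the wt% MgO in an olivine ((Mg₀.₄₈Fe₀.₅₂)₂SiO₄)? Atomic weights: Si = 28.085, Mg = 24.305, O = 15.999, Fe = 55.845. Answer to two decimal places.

M((Mg₀.₄₈Fe₀.₅₂)₂SiO₄) = 173.493 g/mol; M(MgO) = 40.304 g/mol.
Moles MgO per formula unit = 0.96 Mg ÷ 1 = 0.9600.
MgO fraction = (0.9600 × 40.304) / 173.493 = 38.692/173.493 = 0.2230.

22.30 wt%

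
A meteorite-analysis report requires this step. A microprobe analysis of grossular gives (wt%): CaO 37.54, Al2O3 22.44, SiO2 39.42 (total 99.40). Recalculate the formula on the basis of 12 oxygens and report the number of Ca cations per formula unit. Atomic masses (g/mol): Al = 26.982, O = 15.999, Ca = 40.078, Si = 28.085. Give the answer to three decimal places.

3.041 Ca apfu

CaO: 37.54/56.077 = 0.66944 mol → 0.66944 mol Ca, 0.66944 mol O.
Al2O3: 22.44/101.961 = 0.22008 mol → 0.44016 mol Al, 0.66024 mol O.
SiO2: 39.42/60.083 = 0.65609 mol → 0.65609 mol Si, 1.31218 mol O.
Total oxygen = 2.64186 mol. Normalization factor = 12/2.64186 = 4.54225.
Ca per 12 O = 0.66944 × 4.54225 = 3.041.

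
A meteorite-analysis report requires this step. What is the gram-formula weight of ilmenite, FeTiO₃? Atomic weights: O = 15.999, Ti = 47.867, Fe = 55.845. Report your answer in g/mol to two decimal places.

151.71 g/mol

M = 1*55.845 + 1*47.867 + 3*15.999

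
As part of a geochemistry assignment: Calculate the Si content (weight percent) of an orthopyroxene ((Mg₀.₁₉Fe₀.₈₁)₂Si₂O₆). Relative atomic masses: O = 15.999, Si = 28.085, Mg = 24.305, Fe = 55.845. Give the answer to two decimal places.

M((Mg₀.₁₉Fe₀.₈₁)₂Si₂O₆) = 251.869 g/mol.
Si contributes 2 × 28.085 = 56.170 g per mole.
56.170/251.869 = 0.2230 → 22.30%.

22.30 weight percent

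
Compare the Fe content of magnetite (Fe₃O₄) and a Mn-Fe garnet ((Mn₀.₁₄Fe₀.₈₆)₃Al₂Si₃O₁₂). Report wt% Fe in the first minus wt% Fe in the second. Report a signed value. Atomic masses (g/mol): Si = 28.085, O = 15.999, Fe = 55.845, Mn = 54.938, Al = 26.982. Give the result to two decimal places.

43.39 percentage points

M(Fe₃O₄) = 231.531 g/mol, so wt% Fe = 167.535/231.531 × 100 = 72.36%.
M((Mn₀.₁₄Fe₀.₈₆)₃Al₂Si₃O₁₂) = 497.361 g/mol, so wt% Fe = 144.080/497.361 × 100 = 28.97%.
72.36 − 28.97 = 43.39 pp.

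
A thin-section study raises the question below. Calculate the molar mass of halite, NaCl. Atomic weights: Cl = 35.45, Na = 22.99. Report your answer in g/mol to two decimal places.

M = 1×22.99 + 1×35.45

58.44 g/mol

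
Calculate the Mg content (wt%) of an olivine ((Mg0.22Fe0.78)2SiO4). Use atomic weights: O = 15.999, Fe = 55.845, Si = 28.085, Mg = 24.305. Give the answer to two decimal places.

M((Mg0.22Fe0.78)2SiO4) = 189.893 g/mol.
Mg contributes 0.44 × 24.305 = 10.694 g per mole.
10.694/189.893 = 0.0563 → 5.63%.

5.63 wt%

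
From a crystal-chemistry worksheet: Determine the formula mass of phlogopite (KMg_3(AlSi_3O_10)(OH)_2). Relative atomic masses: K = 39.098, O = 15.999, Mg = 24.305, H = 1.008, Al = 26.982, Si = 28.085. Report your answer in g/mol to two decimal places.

The formula mass is the sum 1×39.098 + 3×24.305 + 1×26.982 + 3×28.085 + 12×15.999 + 2×1.008.

417.25 g/mol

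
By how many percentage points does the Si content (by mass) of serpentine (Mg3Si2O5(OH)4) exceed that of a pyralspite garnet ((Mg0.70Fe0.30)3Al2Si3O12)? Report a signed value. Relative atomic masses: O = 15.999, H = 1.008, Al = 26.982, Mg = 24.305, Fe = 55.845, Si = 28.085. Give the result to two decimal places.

First mineral: 56.170 g Si in 277.108 g formula = 20.27 wt% Si.
Second mineral: 84.255 g Si in 431.508 g formula = 19.53 wt% Si.
20.27% − 19.53% gives a difference of 0.74 percentage points.

0.74 percentage points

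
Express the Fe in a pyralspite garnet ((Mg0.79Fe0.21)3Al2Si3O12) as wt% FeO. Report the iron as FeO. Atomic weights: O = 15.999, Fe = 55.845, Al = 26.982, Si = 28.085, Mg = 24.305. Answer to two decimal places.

Formula mass = 422.992 g/mol.
0.63 Fe → 0.6300 mol FeO per formula unit; M(FeO) = 71.844, so FeO mass = 45.262 g.
45.262/422.992 × 100 = 10.70 wt%.

10.70 wt%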